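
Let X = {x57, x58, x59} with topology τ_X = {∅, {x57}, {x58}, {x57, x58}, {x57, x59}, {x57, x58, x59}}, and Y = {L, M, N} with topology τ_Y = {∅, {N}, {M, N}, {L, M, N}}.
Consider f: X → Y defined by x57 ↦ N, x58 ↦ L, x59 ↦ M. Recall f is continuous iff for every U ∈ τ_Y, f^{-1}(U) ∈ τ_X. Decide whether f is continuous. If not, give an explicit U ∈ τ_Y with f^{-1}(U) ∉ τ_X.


f IS continuous.

Compute f^{-1}(U) for each U ∈ τ_Y:
  U = ∅: f^{-1}(U) = ∅ ∈ τ_X ✓.
  U = {N}: f^{-1}(U) = {x57} ∈ τ_X ✓.
  U = {M, N}: f^{-1}(U) = {x57, x59} ∈ τ_X ✓.
  U = {L, M, N}: f^{-1}(U) = {x57, x58, x59} ∈ τ_X ✓.
Every preimage lies in τ_X, so f IS continuous.


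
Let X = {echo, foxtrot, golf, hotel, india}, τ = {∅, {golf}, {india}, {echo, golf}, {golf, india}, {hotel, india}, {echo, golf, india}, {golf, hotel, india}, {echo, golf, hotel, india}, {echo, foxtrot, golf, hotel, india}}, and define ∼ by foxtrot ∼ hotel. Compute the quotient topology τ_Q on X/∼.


X/∼ = {[echo], [foxtrot=hotel], [golf], [india]}; |τ_Q| = 7.

Equivalence classes: [echo], [foxtrot=hotel], [golf], [india].
Quotient map π: X → X/∼ sends echo ↦ [echo], foxtrot ↦ [foxtrot=hotel], golf ↦ [golf], hotel ↦ [foxtrot=hotel], india ↦ [india].
For each subset V ⊆ X/∼, compute π^{-1}(V) ⊆ X and check whether π^{-1}(V) ∈ τ. V is open in τ_Q iff π^{-1}(V) ∈ τ.
  V = {}: π^{-1}(V) = ∅ ∈ τ ✓.
  V = {[echo]}: π^{-1}(V) = {echo} ∉ τ ✗.
  V = {[foxtrot=hotel]}: π^{-1}(V) = {foxtrot, hotel} ∉ τ ✗.
  V = {[echo], [foxtrot=hotel]}: π^{-1}(V) = {echo, foxtrot, hotel} ∉ τ ✗.
  V = {[golf]}: π^{-1}(V) = {golf} ∈ τ ✓.
  V = {[echo], [golf]}: π^{-1}(V) = {echo, golf} ∈ τ ✓.
  V = {[foxtrot=hotel], [golf]}: π^{-1}(V) = {foxtrot, golf, hotel} ∉ τ ✗.
  V = {[echo], [foxtrot=hotel], [golf]}: π^{-1}(V) = {echo, foxtrot, golf, hotel} ∉ τ ✗.
  V = {[india]}: π^{-1}(V) = {india} ∈ τ ✓.
  V = {[echo], [india]}: π^{-1}(V) = {echo, india} ∉ τ ✗.
  V = {[foxtrot=hotel], [india]}: π^{-1}(V) = {foxtrot, hotel, india} ∉ τ ✗.
  V = {[echo], [foxtrot=hotel], [india]}: π^{-1}(V) = {echo, foxtrot, hotel, india} ∉ τ ✗.
  V = {[golf], [india]}: π^{-1}(V) = {golf, india} ∈ τ ✓.
  V = {[echo], [golf], [india]}: π^{-1}(V) = {echo, golf, india} ∈ τ ✓.
  V = {[foxtrot=hotel], [golf], [india]}: π^{-1}(V) = {foxtrot, golf, hotel, india} ∉ τ ✗.
  V = {[echo], [foxtrot=hotel], [golf], [india]}: π^{-1}(V) = {echo, foxtrot, golf, hotel, india} ∈ τ ✓.
Open sets in the quotient: τ_Q = {{}, {[golf]}, {[echo], [golf]}, {[india]}, {[golf], [india]}, {[echo], [golf], [india]}, {[echo], [foxtrot=hotel], [golf], [india]}} (7 elements).


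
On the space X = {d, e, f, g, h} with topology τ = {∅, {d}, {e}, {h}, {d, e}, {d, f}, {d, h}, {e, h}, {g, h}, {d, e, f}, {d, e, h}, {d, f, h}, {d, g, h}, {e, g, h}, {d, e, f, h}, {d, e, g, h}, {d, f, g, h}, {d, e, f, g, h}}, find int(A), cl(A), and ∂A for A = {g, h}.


int(A) = {g, h}, cl(A) = {g, h}, ∂A = ∅.

Closed sets in (X, τ) are complements of opens:
  closed(X, τ) = {∅, {e}, {f}, {g}, {d, f}, {e, f}, {e, g}, {f, g}, {g, h}, {d, e, f}, {d, f, g}, {e, f, g}, {e, g, h}, {f, g, h}, {d, e, f, g}, {d, f, g, h}, {e, f, g, h}, {d, e, f, g, h}}.
int(A) = ⋃ {U ∈ τ : U ⊆ A}. Opens contained in A: ∅, {h}, {g, h}.
Taking the union of these: int(A) = {g, h}.
cl(A) = ⋂ {C closed : A ⊆ C}. Closed sets containing A: {g, h}, {e, g, h}, {f, g, h}, {d, f, g, h}, {e, f, g, h}, {d, e, f, g, h}.
Intersecting these: cl(A) = {g, h}.
∂A = cl(A) ∖ int(A) = {g, h} ∖ {g, h} = ∅.


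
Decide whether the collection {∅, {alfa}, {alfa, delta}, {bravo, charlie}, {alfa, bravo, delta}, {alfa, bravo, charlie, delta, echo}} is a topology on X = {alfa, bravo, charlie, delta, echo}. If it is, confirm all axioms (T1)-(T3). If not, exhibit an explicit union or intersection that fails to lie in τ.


τ is NOT a topology on X.

Axiom (T1): ∅ ∈ τ? Yes; X ∈ τ? Yes.
Axiom (T2/T3): check pairwise unions and intersections of members of τ.
Counterexample for (T2): {alfa} ∪ {bravo, charlie} = {alfa, bravo, charlie} ∉ τ. Therefore τ is NOT a topology.


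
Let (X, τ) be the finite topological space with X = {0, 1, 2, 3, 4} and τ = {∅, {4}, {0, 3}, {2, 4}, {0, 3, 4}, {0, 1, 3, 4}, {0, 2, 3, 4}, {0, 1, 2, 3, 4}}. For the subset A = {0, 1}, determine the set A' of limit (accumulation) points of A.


A' = {1, 3}

For each x ∈ X, list the open sets U ∈ τ with x ∈ U, then check whether U ∩ (A ∖ {x}) ≠ ∅ for every such U.
  x = 0: open {0, 3} ∋ x has {0, 3} ∩ (A ∖ {0}) = ∅, so x is NOT a limit point.
  x = 1: opens ∋ x are {0, 1, 3, 4}, {0, 1, 2, 3, 4}; each meets A ∖ {1}, so x IS a limit point.
  x = 2: open {2, 4} ∋ x has {2, 4} ∩ (A ∖ {2}) = ∅, so x is NOT a limit point.
  x = 3: opens ∋ x are {0, 3}, {0, 3, 4}, {0, 1, 3, 4}, {0, 2, 3, 4}, {0, 1, 2, 3, 4}; each meets A ∖ {3}, so x IS a limit point.
  x = 4: open {4} ∋ x has {4} ∩ (A ∖ {4}) = ∅, so x is NOT a limit point.
Collecting: A' = {1, 3}.


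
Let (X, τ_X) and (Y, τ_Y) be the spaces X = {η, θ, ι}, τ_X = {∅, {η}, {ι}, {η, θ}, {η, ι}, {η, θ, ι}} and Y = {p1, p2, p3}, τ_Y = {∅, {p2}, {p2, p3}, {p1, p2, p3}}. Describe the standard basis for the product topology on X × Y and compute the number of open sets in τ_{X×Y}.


Basis B = {∅ × ∅, {η} × {p2}, {ι} × {p2}, {η} × {p2, p3}, {η, θ} × {p2}, {η, ι} × {p2}, {ι} × {p2, p3}, {η} × {p1, p2, p3}, {η, θ, ι} × {p2}, {ι} × {p1, p2, p3}, {η, θ} × {p2, p3}, {η, ι} × {p2, p3}, {η, θ} × {p1, p2, p3}, {η, ι} × {p1, p2, p3}, {η, θ, ι} × {p2, p3}, {η, θ, ι} × {p1, p2, p3}}; |τ_{X×Y}| = 40.

Enumerate products U × V with U ∈ τ_X, V ∈ τ_Y (deduplicated):
  ∅ × ∅ = {} (∅)
  {η} × {p2} = {(η,p2)}
  {ι} × {p2} = {(ι,p2)}
  {η} × {p2, p3} = {(η,p2), (η,p3)}
  {η, θ} × {p2} = {(η,p2), (θ,p2)}
  {η, ι} × {p2} = {(η,p2), (ι,p2)}
  {ι} × {p2, p3} = {(ι,p2), (ι,p3)}
  {η} × {p1, p2, p3} = {(η,p1), (η,p2), (η,p3)}
  {η, θ, ι} × {p2} = {(η,p2), (θ,p2), (ι,p2)}
  {ι} × {p1, p2, p3} = {(ι,p1), (ι,p2), (ι,p3)}
  {η, θ} × {p2, p3} = {(η,p2), (η,p3), (θ,p2), (θ,p3)}
  {η, ι} × {p2, p3} = {(η,p2), (η,p3), (ι,p2), (ι,p3)}
  {η, θ} × {p1, p2, p3} = {(η,p1), (η,p2), (η,p3), (θ,p1), (θ,p2), (θ,p3)}
  {η, ι} × {p1, p2, p3} = {(η,p1), (η,p2), (η,p3), (ι,p1), (ι,p2), (ι,p3)}
  {η, θ, ι} × {p2, p3} = {(η,p2), (η,p3), (θ,p2), (θ,p3), (ι,p2), (ι,p3)}
  {η, θ, ι} × {p1, p2, p3} = {(η,p1), (η,p2), (η,p3), (θ,p1), (θ,p2), (θ,p3), (ι,p1), (ι,p2), (ι,p3)}
These 16 distinct sets form the basis B.
Close under arbitrary unions to get τ_{X×Y}; counting gives |τ_{X×Y}| = 40.


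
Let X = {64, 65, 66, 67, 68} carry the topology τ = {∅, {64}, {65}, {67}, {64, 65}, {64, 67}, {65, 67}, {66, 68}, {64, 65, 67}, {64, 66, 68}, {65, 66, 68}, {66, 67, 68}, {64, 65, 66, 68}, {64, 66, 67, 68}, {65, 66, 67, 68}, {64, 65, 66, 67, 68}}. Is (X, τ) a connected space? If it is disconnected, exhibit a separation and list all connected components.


(X, τ) is disconnected; components = [{64}, {65}, {67}, {66, 68}].

Find clopen sets (U ∈ τ with X ∖ U ∈ τ):
  U = ∅, X ∖ U = {64, 65, 66, 67, 68} — both open, so U is clopen.
  U = {64}, X ∖ U = {65, 66, 67, 68} — both open, so U is clopen.
  U = {65}, X ∖ U = {64, 66, 67, 68} — both open, so U is clopen.
  U = {67}, X ∖ U = {64, 65, 66, 68} — both open, so U is clopen.
  U = {64, 65}, X ∖ U = {66, 67, 68} — both open, so U is clopen.
  U = {64, 67}, X ∖ U = {65, 66, 68} — both open, so U is clopen.
  U = {65, 67}, X ∖ U = {64, 66, 68} — both open, so U is clopen.
  U = {66, 68}, X ∖ U = {64, 65, 67} — both open, so U is clopen.
  U = {64, 65, 67}, X ∖ U = {66, 68} — both open, so U is clopen.
  U = {64, 66, 68}, X ∖ U = {65, 67} — both open, so U is clopen.
  U = {65, 66, 68}, X ∖ U = {64, 67} — both open, so U is clopen.
  U = {66, 67, 68}, X ∖ U = {64, 65} — both open, so U is clopen.
  U = {64, 65, 66, 68}, X ∖ U = {67} — both open, so U is clopen.
  U = {64, 66, 67, 68}, X ∖ U = {65} — both open, so U is clopen.
  U = {65, 66, 67, 68}, X ∖ U = {64} — both open, so U is clopen.
  U = {64, 65, 66, 67, 68}, X ∖ U = ∅ — both open, so U is clopen.
Nontrivial clopen(s) exist: e.g. {65, 66, 68}. So (X, τ) is disconnected.
Compute connected components by grouping points that agree on all clopens:
  component: {64}
  component: {65}
  component: {67}
  component: {66, 68}


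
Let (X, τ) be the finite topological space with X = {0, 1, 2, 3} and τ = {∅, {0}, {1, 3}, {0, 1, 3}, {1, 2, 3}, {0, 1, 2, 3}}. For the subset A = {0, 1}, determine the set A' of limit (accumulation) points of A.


A' = {2, 3}

For each x ∈ X, list the open sets U ∈ τ with x ∈ U, then check whether U ∩ (A ∖ {x}) ≠ ∅ for every such U.
  x = 0: open {0} ∋ x has {0} ∩ (A ∖ {0}) = ∅, so x is NOT a limit point.
  x = 1: open {1, 3} ∋ x has {1, 3} ∩ (A ∖ {1}) = ∅, so x is NOT a limit point.
  x = 2: opens ∋ x are {1, 2, 3}, {0, 1, 2, 3}; each meets A ∖ {2}, so x IS a limit point.
  x = 3: opens ∋ x are {1, 3}, {0, 1, 3}, {1, 2, 3}, {0, 1, 2, 3}; each meets A ∖ {3}, so x IS a limit point.
Collecting: A' = {2, 3}.


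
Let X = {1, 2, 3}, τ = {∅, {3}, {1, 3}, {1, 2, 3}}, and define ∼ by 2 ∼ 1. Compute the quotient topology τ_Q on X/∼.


X/∼ = {[1=2], [3]}; |τ_Q| = 3.

Equivalence classes: [1=2], [3].
Quotient map π: X → X/∼ sends 1 ↦ [1=2], 2 ↦ [1=2], 3 ↦ [3].
For each subset V ⊆ X/∼, compute π^{-1}(V) ⊆ X and check whether π^{-1}(V) ∈ τ. V is open in τ_Q iff π^{-1}(V) ∈ τ.
  V = {}: π^{-1}(V) = ∅ ∈ τ ✓.
  V = {[1=2]}: π^{-1}(V) = {1, 2} ∉ τ ✗.
  V = {[3]}: π^{-1}(V) = {3} ∈ τ ✓.
  V = {[1=2], [3]}: π^{-1}(V) = {1, 2, 3} ∈ τ ✓.
Open sets in the quotient: τ_Q = {{}, {[3]}, {[1=2], [3]}} (3 elements).


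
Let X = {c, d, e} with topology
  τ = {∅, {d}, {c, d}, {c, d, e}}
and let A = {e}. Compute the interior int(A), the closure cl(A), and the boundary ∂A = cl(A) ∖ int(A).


int(A) = ∅, cl(A) = {e}, ∂A = {e}.

Closed sets in (X, τ) are complements of opens:
  closed(X, τ) = {∅, {e}, {c, e}, {c, d, e}}.
int(A) = ⋃ {U ∈ τ : U ⊆ A}. Opens contained in A: ∅.
Taking the union of these: int(A) = ∅.
cl(A) = ⋂ {C closed : A ⊆ C}. Closed sets containing A: {e}, {c, e}, {c, d, e}.
Intersecting these: cl(A) = {e}.
∂A = cl(A) ∖ int(A) = {e} ∖ ∅ = {e}.


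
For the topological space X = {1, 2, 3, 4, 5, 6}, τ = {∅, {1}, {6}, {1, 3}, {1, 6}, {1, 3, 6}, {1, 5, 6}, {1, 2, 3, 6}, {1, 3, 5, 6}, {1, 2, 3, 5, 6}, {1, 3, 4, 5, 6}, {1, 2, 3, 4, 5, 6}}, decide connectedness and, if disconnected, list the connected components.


(X, τ) is connected.

Find clopen sets (U ∈ τ with X ∖ U ∈ τ):
  U = ∅, X ∖ U = {1, 2, 3, 4, 5, 6} — both open, so U is clopen.
  U = {1, 2, 3, 4, 5, 6}, X ∖ U = ∅ — both open, so U is clopen.
Only trivial clopens (∅ and X) exist, so (X, τ) is connected.
Compute connected components by grouping points that agree on all clopens:
  component: {1, 2, 3, 4, 5, 6}


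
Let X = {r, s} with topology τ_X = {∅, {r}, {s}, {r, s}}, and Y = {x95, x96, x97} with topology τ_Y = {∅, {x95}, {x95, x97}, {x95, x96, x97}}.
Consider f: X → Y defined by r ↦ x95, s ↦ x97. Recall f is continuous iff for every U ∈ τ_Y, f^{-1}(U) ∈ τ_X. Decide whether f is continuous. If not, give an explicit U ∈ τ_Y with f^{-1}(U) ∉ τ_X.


f IS continuous.

Compute f^{-1}(U) for each U ∈ τ_Y:
  U = ∅: f^{-1}(U) = ∅ ∈ τ_X ✓.
  U = {x95}: f^{-1}(U) = {r} ∈ τ_X ✓.
  U = {x95, x97}: f^{-1}(U) = {r, s} ∈ τ_X ✓.
  U = {x95, x96, x97}: f^{-1}(U) = {r, s} ∈ τ_X ✓.
Every preimage lies in τ_X, so f IS continuous.


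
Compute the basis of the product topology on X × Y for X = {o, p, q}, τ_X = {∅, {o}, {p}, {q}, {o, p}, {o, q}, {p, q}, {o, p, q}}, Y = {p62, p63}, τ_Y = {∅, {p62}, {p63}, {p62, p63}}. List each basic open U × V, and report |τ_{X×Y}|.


Basis B = {∅ × ∅, {o} × {p62}, {o} × {p63}, {p} × {p62}, {p} × {p63}, {q} × {p62}, {q} × {p63}, {o} × {p62, p63}, {o, p} × {p62}, {o, q} × {p62}, {o, p} × {p63}, {o, q} × {p63}, {p} × {p62, p63}, {p, q} × {p62}, {p, q} × {p63}, {q} × {p62, p63}, {o, p, q} × {p62}, {o, p, q} × {p63}, {o, p} × {p62, p63}, {o, q} × {p62, p63}, {p, q} × {p62, p63}, {o, p, q} × {p62, p63}}; |τ_{X×Y}| = 64.

Enumerate products U × V with U ∈ τ_X, V ∈ τ_Y (deduplicated):
  ∅ × ∅ = {} (∅)
  {o} × {p62} = {(o,p62)}
  {o} × {p63} = {(o,p63)}
  {p} × {p62} = {(p,p62)}
  {p} × {p63} = {(p,p63)}
  {q} × {p62} = {(q,p62)}
  {q} × {p63} = {(q,p63)}
  {o} × {p62, p63} = {(o,p62), (o,p63)}
  {o, p} × {p62} = {(o,p62), (p,p62)}
  {o, q} × {p62} = {(o,p62), (q,p62)}
  {o, p} × {p63} = {(o,p63), (p,p63)}
  {o, q} × {p63} = {(o,p63), (q,p63)}
  {p} × {p62, p63} = {(p,p62), (p,p63)}
  {p, q} × {p62} = {(p,p62), (q,p62)}
  {p, q} × {p63} = {(p,p63), (q,p63)}
  {q} × {p62, p63} = {(q,p62), (q,p63)}
  {o, p, q} × {p62} = {(o,p62), (p,p62), (q,p62)}
  {o, p, q} × {p63} = {(o,p63), (p,p63), (q,p63)}
  {o, p} × {p62, p63} = {(o,p62), (o,p63), (p,p62), (p,p63)}
  {o, q} × {p62, p63} = {(o,p62), (o,p63), (q,p62), (q,p63)}
  {p, q} × {p62, p63} = {(p,p62), (p,p63), (q,p62), (q,p63)}
  {o, p, q} × {p62, p63} = {(o,p62), (o,p63), (p,p62), (p,p63), (q,p62), (q,p63)}
These 22 distinct sets form the basis B.
Close under arbitrary unions to get τ_{X×Y}; counting gives |τ_{X×Y}| = 64.


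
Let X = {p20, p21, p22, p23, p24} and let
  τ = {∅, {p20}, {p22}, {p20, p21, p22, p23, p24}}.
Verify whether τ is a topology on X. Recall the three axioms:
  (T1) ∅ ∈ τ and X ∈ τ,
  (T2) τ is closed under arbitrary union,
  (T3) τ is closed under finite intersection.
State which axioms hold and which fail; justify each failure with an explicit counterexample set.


τ is NOT a topology on X.

Axiom (T1): ∅ ∈ τ? Yes; X ∈ τ? Yes.
Axiom (T2/T3): check pairwise unions and intersections of members of τ.
Counterexample for (T2): {p20} ∪ {p22} = {p20, p22} ∉ τ. Therefore τ is NOT a topology.


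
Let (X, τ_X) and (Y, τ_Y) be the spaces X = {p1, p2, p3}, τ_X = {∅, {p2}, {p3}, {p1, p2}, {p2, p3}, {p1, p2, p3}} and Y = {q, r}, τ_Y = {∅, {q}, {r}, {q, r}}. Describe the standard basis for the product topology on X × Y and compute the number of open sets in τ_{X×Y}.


Basis B = {∅ × ∅, {p2} × {q}, {p2} × {r}, {p3} × {q}, {p3} × {r}, {p1, p2} × {q}, {p1, p2} × {r}, {p2} × {q, r}, {p2, p3} × {q}, {p2, p3} × {r}, {p3} × {q, r}, {p1, p2, p3} × {q}, {p1, p2, p3} × {r}, {p1, p2} × {q, r}, {p2, p3} × {q, r}, {p1, p2, p3} × {q, r}}; |τ_{X×Y}| = 36.

Enumerate products U × V with U ∈ τ_X, V ∈ τ_Y (deduplicated):
  ∅ × ∅ = {} (∅)
  {p2} × {q} = {(p2,q)}
  {p2} × {r} = {(p2,r)}
  {p3} × {q} = {(p3,q)}
  {p3} × {r} = {(p3,r)}
  {p1, p2} × {q} = {(p1,q), (p2,q)}
  {p1, p2} × {r} = {(p1,r), (p2,r)}
  {p2} × {q, r} = {(p2,q), (p2,r)}
  {p2, p3} × {q} = {(p2,q), (p3,q)}
  {p2, p3} × {r} = {(p2,r), (p3,r)}
  {p3} × {q, r} = {(p3,q), (p3,r)}
  {p1, p2, p3} × {q} = {(p1,q), (p2,q), (p3,q)}
  {p1, p2, p3} × {r} = {(p1,r), (p2,r), (p3,r)}
  {p1, p2} × {q, r} = {(p1,q), (p1,r), (p2,q), (p2,r)}
  {p2, p3} × {q, r} = {(p2,q), (p2,r), (p3,q), (p3,r)}
  {p1, p2, p3} × {q, r} = {(p1,q), (p1,r), (p2,q), (p2,r), (p3,q), (p3,r)}
These 16 distinct sets form the basis B.
Close under arbitrary unions to get τ_{X×Y}; counting gives |τ_{X×Y}| = 36.


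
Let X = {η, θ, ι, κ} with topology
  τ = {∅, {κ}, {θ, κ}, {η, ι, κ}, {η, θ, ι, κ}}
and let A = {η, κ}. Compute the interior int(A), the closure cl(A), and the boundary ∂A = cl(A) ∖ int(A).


int(A) = {κ}, cl(A) = {η, θ, ι, κ}, ∂A = {η, θ, ι}.

Closed sets in (X, τ) are complements of opens:
  closed(X, τ) = {∅, {θ}, {η, ι}, {η, θ, ι}, {η, θ, ι, κ}}.
int(A) = ⋃ {U ∈ τ : U ⊆ A}. Opens contained in A: ∅, {κ}.
Taking the union of these: int(A) = {κ}.
cl(A) = ⋂ {C closed : A ⊆ C}. Closed sets containing A: {η, θ, ι, κ}.
Intersecting these: cl(A) = {η, θ, ι, κ}.
∂A = cl(A) ∖ int(A) = {η, θ, ι, κ} ∖ {κ} = {η, θ, ι}.


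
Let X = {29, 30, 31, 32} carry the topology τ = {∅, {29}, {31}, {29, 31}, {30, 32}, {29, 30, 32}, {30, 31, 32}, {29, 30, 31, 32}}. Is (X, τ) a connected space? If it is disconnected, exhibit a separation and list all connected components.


(X, τ) is disconnected; components = [{29}, {31}, {30, 32}].

Find clopen sets (U ∈ τ with X ∖ U ∈ τ):
  U = ∅, X ∖ U = {29, 30, 31, 32} — both open, so U is clopen.
  U = {29}, X ∖ U = {30, 31, 32} — both open, so U is clopen.
  U = {31}, X ∖ U = {29, 30, 32} — both open, so U is clopen.
  U = {29, 31}, X ∖ U = {30, 32} — both open, so U is clopen.
  U = {30, 32}, X ∖ U = {29, 31} — both open, so U is clopen.
  U = {29, 30, 32}, X ∖ U = {31} — both open, so U is clopen.
  U = {30, 31, 32}, X ∖ U = {29} — both open, so U is clopen.
  U = {29, 30, 31, 32}, X ∖ U = ∅ — both open, so U is clopen.
Nontrivial clopen(s) exist: e.g. {30, 32}. So (X, τ) is disconnected.
Compute connected components by grouping points that agree on all clopens:
  component: {29}
  component: {31}
  component: {30, 32}


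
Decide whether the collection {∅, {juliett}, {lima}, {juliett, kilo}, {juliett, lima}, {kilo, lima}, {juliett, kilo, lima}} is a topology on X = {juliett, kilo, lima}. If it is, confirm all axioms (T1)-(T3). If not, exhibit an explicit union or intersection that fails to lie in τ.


τ is NOT a topology on X.

Axiom (T1): ∅ ∈ τ? Yes; X ∈ τ? Yes.
Axiom (T2/T3): check pairwise unions and intersections of members of τ.
Counterexample for (T3): {juliett, kilo} ∩ {kilo, lima} = {kilo} ∉ τ. Therefore τ is NOT a topology.


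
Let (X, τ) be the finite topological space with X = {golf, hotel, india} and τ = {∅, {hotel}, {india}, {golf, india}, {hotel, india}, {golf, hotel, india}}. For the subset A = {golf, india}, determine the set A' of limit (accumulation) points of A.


A' = {golf}

For each x ∈ X, list the open sets U ∈ τ with x ∈ U, then check whether U ∩ (A ∖ {x}) ≠ ∅ for every such U.
  x = golf: opens ∋ x are {golf, india}, {golf, hotel, india}; each meets A ∖ {golf}, so x IS a limit point.
  x = hotel: open {hotel} ∋ x has {hotel} ∩ (A ∖ {hotel}) = ∅, so x is NOT a limit point.
  x = india: open {india} ∋ x has {india} ∩ (A ∖ {india}) = ∅, so x is NOT a limit point.
Collecting: A' = {golf}.


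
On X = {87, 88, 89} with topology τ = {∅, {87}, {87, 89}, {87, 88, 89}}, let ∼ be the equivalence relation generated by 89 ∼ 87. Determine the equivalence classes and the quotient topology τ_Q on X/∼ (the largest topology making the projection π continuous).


X/∼ = {[87=89], [88]}; |τ_Q| = 3.

Equivalence classes: [87=89], [88].
Quotient map π: X → X/∼ sends 87 ↦ [87=89], 88 ↦ [88], 89 ↦ [87=89].
For each subset V ⊆ X/∼, compute π^{-1}(V) ⊆ X and check whether π^{-1}(V) ∈ τ. V is open in τ_Q iff π^{-1}(V) ∈ τ.
  V = {}: π^{-1}(V) = ∅ ∈ τ ✓.
  V = {[87=89]}: π^{-1}(V) = {87, 89} ∈ τ ✓.
  V = {[88]}: π^{-1}(V) = {88} ∉ τ ✗.
  V = {[87=89], [88]}: π^{-1}(V) = {87, 88, 89} ∈ τ ✓.
Open sets in the quotient: τ_Q = {{}, {[87=89]}, {[87=89], [88]}} (3 elements).


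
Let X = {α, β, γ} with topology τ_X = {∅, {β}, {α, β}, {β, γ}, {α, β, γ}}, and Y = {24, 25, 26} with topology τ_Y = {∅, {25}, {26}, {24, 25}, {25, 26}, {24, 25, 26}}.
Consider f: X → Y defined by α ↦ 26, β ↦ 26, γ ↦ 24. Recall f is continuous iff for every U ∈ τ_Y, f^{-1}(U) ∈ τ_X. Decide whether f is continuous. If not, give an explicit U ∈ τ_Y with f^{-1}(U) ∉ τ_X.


f is NOT continuous.

Compute f^{-1}(U) for each U ∈ τ_Y:
  U = ∅: f^{-1}(U) = ∅ ∈ τ_X ✓.
  U = {25}: f^{-1}(U) = ∅ ∈ τ_X ✓.
  U = {26}: f^{-1}(U) = {α, β} ∈ τ_X ✓.
  U = {24, 25}: f^{-1}(U) = {γ} ∉ τ_X ✗.
  U = {25, 26}: f^{-1}(U) = {α, β} ∈ τ_X ✓.
  U = {24, 25, 26}: f^{-1}(U) = {α, β, γ} ∈ τ_X ✓.
Found U = {24, 25} with f^{-1}(U) = {γ} not in τ_X. Therefore f is NOT continuous.


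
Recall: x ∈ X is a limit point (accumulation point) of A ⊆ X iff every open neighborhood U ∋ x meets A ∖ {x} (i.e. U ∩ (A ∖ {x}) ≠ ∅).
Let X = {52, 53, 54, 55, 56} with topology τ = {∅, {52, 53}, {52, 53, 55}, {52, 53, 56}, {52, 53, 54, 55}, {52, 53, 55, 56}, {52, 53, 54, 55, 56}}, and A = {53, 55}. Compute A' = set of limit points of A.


A' = {52, 54, 55, 56}

For each x ∈ X, list the open sets U ∈ τ with x ∈ U, then check whether U ∩ (A ∖ {x}) ≠ ∅ for every such U.
  x = 52: opens ∋ x are {52, 53}, {52, 53, 55}, {52, 53, 56}, {52, 53, 54, 55}, {52, 53, 55, 56}, {52, 53, 54, 55, 56}; each meets A ∖ {52}, so x IS a limit point.
  x = 53: open {52, 53} ∋ x has {52, 53} ∩ (A ∖ {53}) = ∅, so x is NOT a limit point.
  x = 54: opens ∋ x are {52, 53, 54, 55}, {52, 53, 54, 55, 56}; each meets A ∖ {54}, so x IS a limit point.
  x = 55: opens ∋ x are {52, 53, 55}, {52, 53, 54, 55}, {52, 53, 55, 56}, {52, 53, 54, 55, 56}; each meets A ∖ {55}, so x IS a limit point.
  x = 56: opens ∋ x are {52, 53, 56}, {52, 53, 55, 56}, {52, 53, 54, 55, 56}; each meets A ∖ {56}, so x IS a limit point.
Collecting: A' = {52, 54, 55, 56}.


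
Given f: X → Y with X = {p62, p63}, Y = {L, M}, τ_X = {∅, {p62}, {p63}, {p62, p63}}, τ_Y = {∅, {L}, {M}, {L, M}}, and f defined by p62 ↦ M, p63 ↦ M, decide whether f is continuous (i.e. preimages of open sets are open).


f IS continuous.

Compute f^{-1}(U) for each U ∈ τ_Y:
  U = ∅: f^{-1}(U) = ∅ ∈ τ_X ✓.
  U = {L}: f^{-1}(U) = ∅ ∈ τ_X ✓.
  U = {M}: f^{-1}(U) = {p62, p63} ∈ τ_X ✓.
  U = {L, M}: f^{-1}(U) = {p62, p63} ∈ τ_X ✓.
Every preimage lies in τ_X, so f IS continuous.


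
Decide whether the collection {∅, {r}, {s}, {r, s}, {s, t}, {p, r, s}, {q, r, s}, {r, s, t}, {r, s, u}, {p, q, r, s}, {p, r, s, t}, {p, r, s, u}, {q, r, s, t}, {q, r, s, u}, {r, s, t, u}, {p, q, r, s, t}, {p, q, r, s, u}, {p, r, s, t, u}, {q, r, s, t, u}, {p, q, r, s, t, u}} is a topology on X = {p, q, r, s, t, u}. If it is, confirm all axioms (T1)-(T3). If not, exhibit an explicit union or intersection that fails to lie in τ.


τ IS a topology on X.

Axiom (T1): ∅ ∈ τ? Yes; X ∈ τ? Yes.
Axiom (T2/T3): check pairwise unions and intersections of members of τ.
All pairwise intersections and unions checked — each lies in τ. Therefore τ satisfies (T1), (T2), (T3): it IS a topology on X.


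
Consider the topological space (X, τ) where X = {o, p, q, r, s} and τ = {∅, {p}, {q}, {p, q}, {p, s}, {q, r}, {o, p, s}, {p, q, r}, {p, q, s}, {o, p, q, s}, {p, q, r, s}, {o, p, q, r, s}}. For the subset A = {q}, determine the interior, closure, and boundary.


int(A) = {q}, cl(A) = {q, r}, ∂A = {r}.

Closed sets in (X, τ) are complements of opens:
  closed(X, τ) = {∅, {o}, {r}, {o, r}, {o, s}, {q, r}, {o, p, s}, {o, q, r}, {o, r, s}, {o, p, r, s}, {o, q, r, s}, {o, p, q, r, s}}.
int(A) = ⋃ {U ∈ τ : U ⊆ A}. Opens contained in A: ∅, {q}.
Taking the union of these: int(A) = {q}.
cl(A) = ⋂ {C closed : A ⊆ C}. Closed sets containing A: {q, r}, {o, q, r}, {o, q, r, s}, {o, p, q, r, s}.
Intersecting these: cl(A) = {q, r}.
∂A = cl(A) ∖ int(A) = {q, r} ∖ {q} = {r}.


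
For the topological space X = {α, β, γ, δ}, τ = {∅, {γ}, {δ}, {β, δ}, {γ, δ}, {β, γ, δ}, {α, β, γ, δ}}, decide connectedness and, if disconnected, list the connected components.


(X, τ) is connected.

Find clopen sets (U ∈ τ with X ∖ U ∈ τ):
  U = ∅, X ∖ U = {α, β, γ, δ} — both open, so U is clopen.
  U = {α, β, γ, δ}, X ∖ U = ∅ — both open, so U is clopen.
Only trivial clopens (∅ and X) exist, so (X, τ) is connected.
Compute connected components by grouping points that agree on all clopens:
  component: {α, β, γ, δ}


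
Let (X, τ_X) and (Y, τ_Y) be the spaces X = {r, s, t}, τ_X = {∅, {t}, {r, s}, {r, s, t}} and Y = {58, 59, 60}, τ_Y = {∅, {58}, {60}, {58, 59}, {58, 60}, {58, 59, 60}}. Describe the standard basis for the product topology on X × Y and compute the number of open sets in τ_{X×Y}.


Basis B = {∅ × ∅, {t} × {58}, {t} × {60}, {r, s} × {58}, {r, s} × {60}, {t} × {58, 59}, {t} × {58, 60}, {r, s, t} × {58}, {r, s, t} × {60}, {t} × {58, 59, 60}, {r, s} × {58, 59}, {r, s} × {58, 60}, {r, s} × {58, 59, 60}, {r, s, t} × {58, 59}, {r, s, t} × {58, 60}, {r, s, t} × {58, 59, 60}}; |τ_{X×Y}| = 36.

Enumerate products U × V with U ∈ τ_X, V ∈ τ_Y (deduplicated):
  ∅ × ∅ = {} (∅)
  {t} × {58} = {(t,58)}
  {t} × {60} = {(t,60)}
  {r, s} × {58} = {(r,58), (s,58)}
  {r, s} × {60} = {(r,60), (s,60)}
  {t} × {58, 59} = {(t,58), (t,59)}
  {t} × {58, 60} = {(t,58), (t,60)}
  {r, s, t} × {58} = {(r,58), (s,58), (t,58)}
  {r, s, t} × {60} = {(r,60), (s,60), (t,60)}
  {t} × {58, 59, 60} = {(t,58), (t,59), (t,60)}
  {r, s} × {58, 59} = {(r,58), (r,59), (s,58), (s,59)}
  {r, s} × {58, 60} = {(r,58), (r,60), (s,58), (s,60)}
  {r, s} × {58, 59, 60} = {(r,58), (r,59), (r,60), (s,58), (s,59), (s,60)}
  {r, s, t} × {58, 59} = {(r,58), (r,59), (s,58), (s,59), (t,58), (t,59)}
  {r, s, t} × {58, 60} = {(r,58), (r,60), (s,58), (s,60), (t,58), (t,60)}
  {r, s, t} × {58, 59, 60} = {(r,58), (r,59), (r,60), (s,58), (s,59), (s,60), (t,58), (t,59), (t,60)}
These 16 distinct sets form the basis B.
Close under arbitrary unions to get τ_{X×Y}; counting gives |τ_{X×Y}| = 36.


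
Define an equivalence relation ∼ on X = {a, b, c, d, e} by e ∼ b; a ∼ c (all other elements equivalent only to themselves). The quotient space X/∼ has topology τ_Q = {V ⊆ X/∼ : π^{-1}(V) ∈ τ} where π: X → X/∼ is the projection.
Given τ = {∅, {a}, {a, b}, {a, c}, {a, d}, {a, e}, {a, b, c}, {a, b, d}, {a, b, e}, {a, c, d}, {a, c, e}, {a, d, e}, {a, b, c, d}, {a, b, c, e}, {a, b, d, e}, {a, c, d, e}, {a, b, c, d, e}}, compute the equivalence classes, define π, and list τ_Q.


X/∼ = {[a=c], [b=e], [d]}; |τ_Q| = 5.

Equivalence classes: [a=c], [b=e], [d].
Quotient map π: X → X/∼ sends a ↦ [a=c], b ↦ [b=e], c ↦ [a=c], d ↦ [d], e ↦ [b=e].
For each subset V ⊆ X/∼, compute π^{-1}(V) ⊆ X and check whether π^{-1}(V) ∈ τ. V is open in τ_Q iff π^{-1}(V) ∈ τ.
  V = {}: π^{-1}(V) = ∅ ∈ τ ✓.
  V = {[a=c]}: π^{-1}(V) = {a, c} ∈ τ ✓.
  V = {[b=e]}: π^{-1}(V) = {b, e} ∉ τ ✗.
  V = {[a=c], [b=e]}: π^{-1}(V) = {a, b, c, e} ∈ τ ✓.
  V = {[d]}: π^{-1}(V) = {d} ∉ τ ✗.
  V = {[a=c], [d]}: π^{-1}(V) = {a, c, d} ∈ τ ✓.
  V = {[b=e], [d]}: π^{-1}(V) = {b, d, e} ∉ τ ✗.
  V = {[a=c], [b=e], [d]}: π^{-1}(V) = {a, b, c, d, e} ∈ τ ✓.
Open sets in the quotient: τ_Q = {{}, {[a=c]}, {[a=c], [b=e]}, {[a=c], [d]}, {[a=c], [b=e], [d]}} (5 elements).


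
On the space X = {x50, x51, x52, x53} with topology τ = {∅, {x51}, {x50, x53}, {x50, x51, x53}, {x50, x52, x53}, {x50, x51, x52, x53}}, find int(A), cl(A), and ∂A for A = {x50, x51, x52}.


int(A) = {x51}, cl(A) = {x50, x51, x52, x53}, ∂A = {x50, x52, x53}.

Closed sets in (X, τ) are complements of opens:
  closed(X, τ) = {∅, {x51}, {x52}, {x51, x52}, {x50, x52, x53}, {x50, x51, x52, x53}}.
int(A) = ⋃ {U ∈ τ : U ⊆ A}. Opens contained in A: ∅, {x51}.
Taking the union of these: int(A) = {x51}.
cl(A) = ⋂ {C closed : A ⊆ C}. Closed sets containing A: {x50, x51, x52, x53}.
Intersecting these: cl(A) = {x50, x51, x52, x53}.
∂A = cl(A) ∖ int(A) = {x50, x51, x52, x53} ∖ {x51} = {x50, x52, x53}.


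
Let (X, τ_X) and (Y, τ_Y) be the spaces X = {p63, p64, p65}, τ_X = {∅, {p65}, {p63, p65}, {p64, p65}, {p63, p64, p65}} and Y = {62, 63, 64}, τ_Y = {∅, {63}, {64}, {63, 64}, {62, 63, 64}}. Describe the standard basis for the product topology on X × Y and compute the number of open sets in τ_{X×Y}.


Basis B = {∅ × ∅, {p65} × {63}, {p65} × {64}, {p63, p65} × {63}, {p63, p65} × {64}, {p64, p65} × {63}, {p64, p65} × {64}, {p65} × {63, 64}, {p63, p64, p65} × {63}, {p63, p64, p65} × {64}, {p65} × {62, 63, 64}, {p63, p65} × {63, 64}, {p64, p65} × {63, 64}, {p63, p65} × {62, 63, 64}, {p63, p64, p65} × {63, 64}, {p64, p65} × {62, 63, 64}, {p63, p64, p65} × {62, 63, 64}}; |τ_{X×Y}| = 50.

Enumerate products U × V with U ∈ τ_X, V ∈ τ_Y (deduplicated):
  ∅ × ∅ = {} (∅)
  {p65} × {63} = {(p65,63)}
  {p65} × {64} = {(p65,64)}
  {p63, p65} × {63} = {(p63,63), (p65,63)}
  {p63, p65} × {64} = {(p63,64), (p65,64)}
  {p64, p65} × {63} = {(p64,63), (p65,63)}
  {p64, p65} × {64} = {(p64,64), (p65,64)}
  {p65} × {63, 64} = {(p65,63), (p65,64)}
  {p63, p64, p65} × {63} = {(p63,63), (p64,63), (p65,63)}
  {p63, p64, p65} × {64} = {(p63,64), (p64,64), (p65,64)}
  {p65} × {62, 63, 64} = {(p65,62), (p65,63), (p65,64)}
  {p63, p65} × {63, 64} = {(p63,63), (p63,64), (p65,63), (p65,64)}
  {p64, p65} × {63, 64} = {(p64,63), (p64,64), (p65,63), (p65,64)}
  {p63, p65} × {62, 63, 64} = {(p63,62), (p63,63), (p63,64), (p65,62), (p65,63), (p65,64)}
  {p63, p64, p65} × {63, 64} = {(p63,63), (p63,64), (p64,63), (p64,64), (p65,63), (p65,64)}
  {p64, p65} × {62, 63, 64} = {(p64,62), (p64,63), (p64,64), (p65,62), (p65,63), (p65,64)}
  {p63, p64, p65} × {62, 63, 64} = {(p63,62), (p63,63), (p63,64), (p64,62), (p64,63), (p64,64), (p65,62), (p65,63), (p65,64)}
These 17 distinct sets form the basis B.
Close under arbitrary unions to get τ_{X×Y}; counting gives |τ_{X×Y}| = 50.


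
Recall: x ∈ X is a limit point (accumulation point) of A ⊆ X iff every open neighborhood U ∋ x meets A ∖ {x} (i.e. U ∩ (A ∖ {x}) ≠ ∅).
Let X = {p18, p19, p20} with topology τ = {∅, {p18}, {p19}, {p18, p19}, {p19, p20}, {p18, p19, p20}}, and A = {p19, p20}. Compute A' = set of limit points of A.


A' = {p20}

For each x ∈ X, list the open sets U ∈ τ with x ∈ U, then check whether U ∩ (A ∖ {x}) ≠ ∅ for every such U.
  x = p18: open {p18} ∋ x has {p18} ∩ (A ∖ {p18}) = ∅, so x is NOT a limit point.
  x = p19: open {p19} ∋ x has {p19} ∩ (A ∖ {p19}) = ∅, so x is NOT a limit point.
  x = p20: opens ∋ x are {p19, p20}, {p18, p19, p20}; each meets A ∖ {p20}, so x IS a limit point.
Collecting: A' = {p20}.


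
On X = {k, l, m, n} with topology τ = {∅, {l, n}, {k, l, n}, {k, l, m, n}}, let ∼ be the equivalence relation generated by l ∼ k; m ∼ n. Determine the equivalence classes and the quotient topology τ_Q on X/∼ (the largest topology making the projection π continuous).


X/∼ = {[k=l], [m=n]}; |τ_Q| = 2.

Equivalence classes: [k=l], [m=n].
Quotient map π: X → X/∼ sends k ↦ [k=l], l ↦ [k=l], m ↦ [m=n], n ↦ [m=n].
For each subset V ⊆ X/∼, compute π^{-1}(V) ⊆ X and check whether π^{-1}(V) ∈ τ. V is open in τ_Q iff π^{-1}(V) ∈ τ.
  V = {}: π^{-1}(V) = ∅ ∈ τ ✓.
  V = {[k=l]}: π^{-1}(V) = {k, l} ∉ τ ✗.
  V = {[m=n]}: π^{-1}(V) = {m, n} ∉ τ ✗.
  V = {[k=l], [m=n]}: π^{-1}(V) = {k, l, m, n} ∈ τ ✓.
Open sets in the quotient: τ_Q = {{}, {[k=l], [m=n]}} (2 elements).


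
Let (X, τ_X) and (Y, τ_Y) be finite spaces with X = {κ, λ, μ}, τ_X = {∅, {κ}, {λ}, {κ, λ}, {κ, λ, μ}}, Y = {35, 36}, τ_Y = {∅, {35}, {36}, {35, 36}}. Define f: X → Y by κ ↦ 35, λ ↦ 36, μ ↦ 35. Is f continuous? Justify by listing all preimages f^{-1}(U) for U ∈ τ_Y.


f is NOT continuous.

Compute f^{-1}(U) for each U ∈ τ_Y:
  U = ∅: f^{-1}(U) = ∅ ∈ τ_X ✓.
  U = {35}: f^{-1}(U) = {κ, μ} ∉ τ_X ✗.
  U = {36}: f^{-1}(U) = {λ} ∈ τ_X ✓.
  U = {35, 36}: f^{-1}(U) = {κ, λ, μ} ∈ τ_X ✓.
Found U = {35} with f^{-1}(U) = {κ, μ} not in τ_X. Therefore f is NOT continuous.


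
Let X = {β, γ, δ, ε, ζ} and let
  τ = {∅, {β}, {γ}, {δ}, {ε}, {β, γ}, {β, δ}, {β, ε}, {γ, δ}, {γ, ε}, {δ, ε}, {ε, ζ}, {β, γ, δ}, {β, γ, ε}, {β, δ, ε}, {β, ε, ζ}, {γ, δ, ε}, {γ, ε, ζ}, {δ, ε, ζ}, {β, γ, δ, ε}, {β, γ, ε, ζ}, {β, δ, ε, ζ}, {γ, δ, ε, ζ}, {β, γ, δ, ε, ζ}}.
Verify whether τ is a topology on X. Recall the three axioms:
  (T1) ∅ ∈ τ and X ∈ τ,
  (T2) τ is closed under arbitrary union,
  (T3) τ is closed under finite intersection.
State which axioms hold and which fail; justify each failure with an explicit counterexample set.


τ IS a topology on X.

Axiom (T1): ∅ ∈ τ? Yes; X ∈ τ? Yes.
Axiom (T2/T3): check pairwise unions and intersections of members of τ.
All pairwise intersections and unions checked — each lies in τ. Therefore τ satisfies (T1), (T2), (T3): it IS a topology on X.


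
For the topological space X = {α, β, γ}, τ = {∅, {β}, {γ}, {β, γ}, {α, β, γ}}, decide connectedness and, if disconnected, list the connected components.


(X, τ) is connected.

Find clopen sets (U ∈ τ with X ∖ U ∈ τ):
  U = ∅, X ∖ U = {α, β, γ} — both open, so U is clopen.
  U = {α, β, γ}, X ∖ U = ∅ — both open, so U is clopen.
Only trivial clopens (∅ and X) exist, so (X, τ) is connected.
Compute connected components by grouping points that agree on all clopens:
  component: {α, β, γ}


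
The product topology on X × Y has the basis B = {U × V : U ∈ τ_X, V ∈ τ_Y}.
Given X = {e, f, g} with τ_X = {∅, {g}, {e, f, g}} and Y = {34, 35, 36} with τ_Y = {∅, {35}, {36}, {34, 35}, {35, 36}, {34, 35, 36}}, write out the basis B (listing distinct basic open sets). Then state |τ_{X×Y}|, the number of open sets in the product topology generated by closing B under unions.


Basis B = {∅ × ∅, {g} × {35}, {g} × {36}, {g} × {34, 35}, {g} × {35, 36}, {e, f, g} × {35}, {e, f, g} × {36}, {g} × {34, 35, 36}, {e, f, g} × {34, 35}, {e, f, g} × {35, 36}, {e, f, g} × {34, 35, 36}}; |τ_{X×Y}| = 18.

Enumerate products U × V with U ∈ τ_X, V ∈ τ_Y (deduplicated):
  ∅ × ∅ = {} (∅)
  {g} × {35} = {(g,35)}
  {g} × {36} = {(g,36)}
  {g} × {34, 35} = {(g,34), (g,35)}
  {g} × {35, 36} = {(g,35), (g,36)}
  {e, f, g} × {35} = {(e,35), (f,35), (g,35)}
  {e, f, g} × {36} = {(e,36), (f,36), (g,36)}
  {g} × {34, 35, 36} = {(g,34), (g,35), (g,36)}
  {e, f, g} × {34, 35} = {(e,34), (e,35), (f,34), (f,35), (g,34), (g,35)}
  {e, f, g} × {35, 36} = {(e,35), (e,36), (f,35), (f,36), (g,35), (g,36)}
  {e, f, g} × {34, 35, 36} = {(e,34), (e,35), (e,36), (f,34), (f,35), (f,36), (g,34), (g,35), (g,36)}
These 11 distinct sets form the basis B.
Close under arbitrary unions to get τ_{X×Y}; counting gives |τ_{X×Y}| = 18.


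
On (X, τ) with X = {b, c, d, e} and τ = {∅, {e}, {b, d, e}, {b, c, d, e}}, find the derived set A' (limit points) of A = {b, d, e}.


A' = {b, c, d}

For each x ∈ X, list the open sets U ∈ τ with x ∈ U, then check whether U ∩ (A ∖ {x}) ≠ ∅ for every such U.
  x = b: opens ∋ x are {b, d, e}, {b, c, d, e}; each meets A ∖ {b}, so x IS a limit point.
  x = c: opens ∋ x are {b, c, d, e}; each meets A ∖ {c}, so x IS a limit point.
  x = d: opens ∋ x are {b, d, e}, {b, c, d, e}; each meets A ∖ {d}, so x IS a limit point.
  x = e: open {e} ∋ x has {e} ∩ (A ∖ {e}) = ∅, so x is NOT a limit point.
Collecting: A' = {b, c, d}.


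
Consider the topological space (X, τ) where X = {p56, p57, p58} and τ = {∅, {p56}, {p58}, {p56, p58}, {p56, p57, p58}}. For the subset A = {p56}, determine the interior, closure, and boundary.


int(A) = {p56}, cl(A) = {p56, p57}, ∂A = {p57}.

Closed sets in (X, τ) are complements of opens:
  closed(X, τ) = {∅, {p57}, {p56, p57}, {p57, p58}, {p56, p57, p58}}.
int(A) = ⋃ {U ∈ τ : U ⊆ A}. Opens contained in A: ∅, {p56}.
Taking the union of these: int(A) = {p56}.
cl(A) = ⋂ {C closed : A ⊆ C}. Closed sets containing A: {p56, p57}, {p56, p57, p58}.
Intersecting these: cl(A) = {p56, p57}.
∂A = cl(A) ∖ int(A) = {p56, p57} ∖ {p56} = {p57}.


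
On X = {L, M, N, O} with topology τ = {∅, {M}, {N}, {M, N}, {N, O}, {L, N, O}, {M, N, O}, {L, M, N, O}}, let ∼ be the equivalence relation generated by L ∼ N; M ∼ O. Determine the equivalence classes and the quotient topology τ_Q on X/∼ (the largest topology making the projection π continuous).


X/∼ = {[L=N], [M=O]}; |τ_Q| = 2.

Equivalence classes: [L=N], [M=O].
Quotient map π: X → X/∼ sends L ↦ [L=N], M ↦ [M=O], N ↦ [L=N], O ↦ [M=O].
For each subset V ⊆ X/∼, compute π^{-1}(V) ⊆ X and check whether π^{-1}(V) ∈ τ. V is open in τ_Q iff π^{-1}(V) ∈ τ.
  V = {}: π^{-1}(V) = ∅ ∈ τ ✓.
  V = {[L=N]}: π^{-1}(V) = {L, N} ∉ τ ✗.
  V = {[M=O]}: π^{-1}(V) = {M, O} ∉ τ ✗.
  V = {[L=N], [M=O]}: π^{-1}(V) = {L, M, N, O} ∈ τ ✓.
Open sets in the quotient: τ_Q = {{}, {[L=N], [M=O]}} (2 elements).


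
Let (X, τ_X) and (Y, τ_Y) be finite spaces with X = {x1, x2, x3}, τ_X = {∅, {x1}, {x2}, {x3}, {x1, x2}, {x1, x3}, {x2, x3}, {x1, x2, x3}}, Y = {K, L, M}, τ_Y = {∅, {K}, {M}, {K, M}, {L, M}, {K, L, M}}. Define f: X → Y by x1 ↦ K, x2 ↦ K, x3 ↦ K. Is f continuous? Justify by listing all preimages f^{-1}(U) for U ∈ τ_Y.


f IS continuous.

Compute f^{-1}(U) for each U ∈ τ_Y:
  U = ∅: f^{-1}(U) = ∅ ∈ τ_X ✓.
  U = {K}: f^{-1}(U) = {x1, x2, x3} ∈ τ_X ✓.
  U = {M}: f^{-1}(U) = ∅ ∈ τ_X ✓.
  U = {K, M}: f^{-1}(U) = {x1, x2, x3} ∈ τ_X ✓.
  U = {L, M}: f^{-1}(U) = ∅ ∈ τ_X ✓.
  U = {K, L, M}: f^{-1}(U) = {x1, x2, x3} ∈ τ_X ✓.
Every preimage lies in τ_X, so f IS continuous.


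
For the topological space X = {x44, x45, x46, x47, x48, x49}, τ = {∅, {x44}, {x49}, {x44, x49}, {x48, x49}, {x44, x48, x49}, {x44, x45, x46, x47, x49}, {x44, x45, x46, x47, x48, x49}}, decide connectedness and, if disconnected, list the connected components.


(X, τ) is connected.

Find clopen sets (U ∈ τ with X ∖ U ∈ τ):
  U = ∅, X ∖ U = {x44, x45, x46, x47, x48, x49} — both open, so U is clopen.
  U = {x44, x45, x46, x47, x48, x49}, X ∖ U = ∅ — both open, so U is clopen.
Only trivial clopens (∅ and X) exist, so (X, τ) is connected.
Compute connected components by grouping points that agree on all clopens:
  component: {x44, x45, x46, x47, x48, x49}


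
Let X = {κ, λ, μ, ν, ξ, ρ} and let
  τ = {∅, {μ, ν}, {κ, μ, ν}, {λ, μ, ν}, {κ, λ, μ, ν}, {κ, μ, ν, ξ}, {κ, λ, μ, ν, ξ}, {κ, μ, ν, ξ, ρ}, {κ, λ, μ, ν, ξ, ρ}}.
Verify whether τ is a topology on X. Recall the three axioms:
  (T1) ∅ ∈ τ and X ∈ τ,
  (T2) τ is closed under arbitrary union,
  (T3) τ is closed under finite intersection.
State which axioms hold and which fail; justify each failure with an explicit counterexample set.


τ IS a topology on X.

Axiom (T1): ∅ ∈ τ? Yes; X ∈ τ? Yes.
Axiom (T2/T3): check pairwise unions and intersections of members of τ.
All pairwise intersections and unions checked — each lies in τ. Therefore τ satisfies (T1), (T2), (T3): it IS a topology on X.


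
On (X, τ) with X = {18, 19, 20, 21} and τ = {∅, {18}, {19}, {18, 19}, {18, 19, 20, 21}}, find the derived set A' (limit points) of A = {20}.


A' = {21}

For each x ∈ X, list the open sets U ∈ τ with x ∈ U, then check whether U ∩ (A ∖ {x}) ≠ ∅ for every such U.
  x = 18: open {18} ∋ x has {18} ∩ (A ∖ {18}) = ∅, so x is NOT a limit point.
  x = 19: open {19} ∋ x has {19} ∩ (A ∖ {19}) = ∅, so x is NOT a limit point.
  x = 20: open {18, 19, 20, 21} ∋ x has {18, 19, 20, 21} ∩ (A ∖ {20}) = ∅, so x is NOT a limit point.
  x = 21: opens ∋ x are {18, 19, 20, 21}; each meets A ∖ {21}, so x IS a limit point.
Collecting: A' = {21}.


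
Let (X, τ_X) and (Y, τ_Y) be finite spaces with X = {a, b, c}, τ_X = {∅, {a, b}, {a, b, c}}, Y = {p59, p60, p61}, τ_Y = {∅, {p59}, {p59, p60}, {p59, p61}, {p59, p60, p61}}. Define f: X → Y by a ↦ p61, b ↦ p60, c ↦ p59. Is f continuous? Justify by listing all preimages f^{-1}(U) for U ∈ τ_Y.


f is NOT continuous.

Compute f^{-1}(U) for each U ∈ τ_Y:
  U = ∅: f^{-1}(U) = ∅ ∈ τ_X ✓.
  U = {p59}: f^{-1}(U) = {c} ∉ τ_X ✗.
  U = {p59, p60}: f^{-1}(U) = {b, c} ∉ τ_X ✗.
  U = {p59, p61}: f^{-1}(U) = {a, c} ∉ τ_X ✗.
  U = {p59, p60, p61}: f^{-1}(U) = {a, b, c} ∈ τ_X ✓.
Found U = {p59} with f^{-1}(U) = {c} not in τ_X. Therefore f is NOT continuous.
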